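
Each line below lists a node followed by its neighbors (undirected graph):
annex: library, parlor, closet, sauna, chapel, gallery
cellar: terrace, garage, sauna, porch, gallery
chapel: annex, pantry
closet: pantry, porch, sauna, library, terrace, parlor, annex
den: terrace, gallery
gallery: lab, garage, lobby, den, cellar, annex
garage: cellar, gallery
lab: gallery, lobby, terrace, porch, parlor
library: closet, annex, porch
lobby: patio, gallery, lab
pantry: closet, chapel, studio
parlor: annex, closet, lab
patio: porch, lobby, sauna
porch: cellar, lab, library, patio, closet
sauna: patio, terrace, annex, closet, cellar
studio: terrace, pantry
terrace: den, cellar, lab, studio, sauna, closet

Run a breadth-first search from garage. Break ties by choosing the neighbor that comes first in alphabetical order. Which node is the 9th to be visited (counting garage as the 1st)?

Visit garage; enqueue cellar, gallery → queue [cellar, gallery]
Visit cellar; enqueue porch, sauna, terrace → queue [gallery, porch, sauna, terrace]
Visit gallery; enqueue annex, den, lab, lobby → queue [porch, sauna, terrace, annex, den, lab, lobby]
Visit porch; enqueue closet, library, patio → queue [sauna, terrace, annex, den, lab, lobby, closet, library, patio]
Visit sauna → queue [terrace, annex, den, lab, lobby, closet, library, patio]
Visit terrace; enqueue studio → queue [annex, den, lab, lobby, closet, library, patio, studio]
Visit annex; enqueue chapel, parlor → queue [den, lab, lobby, closet, library, patio, studio, chapel, parlor]
Visit den → queue [lab, lobby, closet, library, patio, studio, chapel, parlor]
Visit lab → queue [lobby, closet, library, patio, studio, chapel, parlor]
Visit lobby → queue [closet, library, patio, studio, chapel, parlor]
Visit closet; enqueue pantry → queue [library, patio, studio, chapel, parlor, pantry]
Visit library → queue [patio, studio, chapel, parlor, pantry]
Visit patio → queue [studio, chapel, parlor, pantry]
Visit studio → queue [chapel, parlor, pantry]
Visit chapel → queue [parlor, pantry]
Visit parlor → queue [pantry]
Visit pantry → queue []

Visit order: garage, cellar, gallery, porch, sauna, terrace, annex, den, lab, lobby, closet, library, patio, studio, chapel, parlor, pantry

lab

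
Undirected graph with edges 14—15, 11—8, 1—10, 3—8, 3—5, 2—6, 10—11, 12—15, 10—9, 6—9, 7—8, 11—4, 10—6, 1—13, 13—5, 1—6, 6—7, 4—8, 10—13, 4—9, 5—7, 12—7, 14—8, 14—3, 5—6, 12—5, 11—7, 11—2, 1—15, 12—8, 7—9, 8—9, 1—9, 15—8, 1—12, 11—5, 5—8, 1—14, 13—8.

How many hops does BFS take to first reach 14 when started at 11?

Level 0: 11
Level 1: 2, 4, 5, 7, 8, 10
Level 2: 1, 3, 6, 9, 12, 13, 14, 15
14 first appears at level 2.

2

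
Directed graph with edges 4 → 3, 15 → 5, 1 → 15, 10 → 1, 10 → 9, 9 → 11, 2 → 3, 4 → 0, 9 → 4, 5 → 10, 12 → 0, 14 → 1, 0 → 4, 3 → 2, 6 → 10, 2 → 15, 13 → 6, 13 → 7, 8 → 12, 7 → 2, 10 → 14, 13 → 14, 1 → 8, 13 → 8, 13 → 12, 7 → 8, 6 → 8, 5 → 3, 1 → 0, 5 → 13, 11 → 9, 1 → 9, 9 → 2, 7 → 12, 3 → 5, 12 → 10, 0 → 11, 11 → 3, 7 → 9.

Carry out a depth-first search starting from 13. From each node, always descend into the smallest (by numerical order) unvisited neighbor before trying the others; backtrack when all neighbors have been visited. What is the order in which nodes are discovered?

13 -> 6 -> 8 -> 12 -> 0 -> 4 -> 3 -> 2 -> 15 -> 5 -> 10 -> 1 -> 9 -> 11 -> 14 -> 7

Visit 13
13 → 6
6 → 8
8 → 12
12 → 0
0 → 4
4 → 3
3 → 2
2 → 15
15 → 5
5 → 10
10 → 1
1 → 9
9 → 11
10 → 14
13 → 7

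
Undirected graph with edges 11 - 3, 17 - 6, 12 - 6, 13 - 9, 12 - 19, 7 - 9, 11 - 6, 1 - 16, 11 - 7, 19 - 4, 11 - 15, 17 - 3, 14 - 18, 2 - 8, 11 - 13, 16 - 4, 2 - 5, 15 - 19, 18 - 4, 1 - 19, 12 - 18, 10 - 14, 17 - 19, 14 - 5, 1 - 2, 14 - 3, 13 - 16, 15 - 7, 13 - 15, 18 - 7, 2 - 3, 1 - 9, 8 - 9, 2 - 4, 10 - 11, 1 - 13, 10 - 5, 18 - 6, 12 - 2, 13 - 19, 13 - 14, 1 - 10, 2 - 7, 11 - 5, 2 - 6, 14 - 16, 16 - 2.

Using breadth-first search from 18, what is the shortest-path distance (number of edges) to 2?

Level 0: 18
Level 1: 4, 6, 7, 12, 14
Level 2: 2, 3, 5, 9, 10, 11, 13, 15, 16, 17, 19
Level 3: 1, 8
2 first appears at level 2.

2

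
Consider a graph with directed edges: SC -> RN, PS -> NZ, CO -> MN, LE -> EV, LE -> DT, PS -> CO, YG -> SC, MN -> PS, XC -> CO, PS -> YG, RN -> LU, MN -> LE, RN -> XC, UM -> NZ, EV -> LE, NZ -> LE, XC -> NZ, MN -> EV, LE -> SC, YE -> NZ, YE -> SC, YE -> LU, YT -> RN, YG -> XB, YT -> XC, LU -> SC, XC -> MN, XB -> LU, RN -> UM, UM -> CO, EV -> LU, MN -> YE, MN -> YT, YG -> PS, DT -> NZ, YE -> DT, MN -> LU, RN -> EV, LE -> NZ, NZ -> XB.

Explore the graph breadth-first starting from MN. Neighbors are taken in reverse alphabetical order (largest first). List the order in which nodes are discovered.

MN -> YT -> YE -> PS -> LU -> LE -> EV -> XC -> RN -> SC -> NZ -> DT -> YG -> CO -> UM -> XB

Visit MN; enqueue YT, YE, PS, LU, LE, EV → queue [YT, YE, PS, LU, LE, EV]
Visit YT; enqueue XC, RN → queue [YE, PS, LU, LE, EV, XC, RN]
Visit YE; enqueue SC, NZ, DT → queue [PS, LU, LE, EV, XC, RN, SC, NZ, DT]
Visit PS; enqueue YG, CO → queue [LU, LE, EV, XC, RN, SC, NZ, DT, YG, CO]
Visit LU → queue [LE, EV, XC, RN, SC, NZ, DT, YG, CO]
Visit LE → queue [EV, XC, RN, SC, NZ, DT, YG, CO]
Visit EV → queue [XC, RN, SC, NZ, DT, YG, CO]
Visit XC → queue [RN, SC, NZ, DT, YG, CO]
Visit RN; enqueue UM → queue [SC, NZ, DT, YG, CO, UM]
Visit SC → queue [NZ, DT, YG, CO, UM]
Visit NZ; enqueue XB → queue [DT, YG, CO, UM, XB]
Visit DT → queue [YG, CO, UM, XB]
Visit YG → queue [CO, UM, XB]
Visit CO → queue [UM, XB]
Visit UM → queue [XB]
Visit XB → queue []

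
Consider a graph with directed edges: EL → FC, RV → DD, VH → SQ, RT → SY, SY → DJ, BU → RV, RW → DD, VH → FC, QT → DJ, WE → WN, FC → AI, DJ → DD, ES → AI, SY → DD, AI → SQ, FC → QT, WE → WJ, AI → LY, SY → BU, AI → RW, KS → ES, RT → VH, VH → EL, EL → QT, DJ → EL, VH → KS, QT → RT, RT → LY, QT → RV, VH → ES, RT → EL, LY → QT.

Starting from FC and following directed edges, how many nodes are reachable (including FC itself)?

16

BFS from FC visits: FC, AI, QT, LY, RW, SQ, DJ, RT, RV, DD, EL, SY, VH, BU, ES, KS
Reachable nodes: 16 of 19 total.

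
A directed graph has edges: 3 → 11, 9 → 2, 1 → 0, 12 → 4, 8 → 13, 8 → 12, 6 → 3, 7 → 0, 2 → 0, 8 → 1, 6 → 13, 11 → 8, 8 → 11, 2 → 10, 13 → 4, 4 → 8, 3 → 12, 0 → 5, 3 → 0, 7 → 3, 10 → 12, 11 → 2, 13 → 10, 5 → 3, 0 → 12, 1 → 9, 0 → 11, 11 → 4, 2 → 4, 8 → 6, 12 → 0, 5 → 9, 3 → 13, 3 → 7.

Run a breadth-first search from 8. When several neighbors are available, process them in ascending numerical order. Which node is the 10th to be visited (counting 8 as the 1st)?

Visit 8; enqueue 1, 6, 11, 12, 13 → queue [1, 6, 11, 12, 13]
Visit 1; enqueue 0, 9 → queue [6, 11, 12, 13, 0, 9]
Visit 6; enqueue 3 → queue [11, 12, 13, 0, 9, 3]
Visit 11; enqueue 2, 4 → queue [12, 13, 0, 9, 3, 2, 4]
Visit 12 → queue [13, 0, 9, 3, 2, 4]
Visit 13; enqueue 10 → queue [0, 9, 3, 2, 4, 10]
Visit 0; enqueue 5 → queue [9, 3, 2, 4, 10, 5]
Visit 9 → queue [3, 2, 4, 10, 5]
Visit 3; enqueue 7 → queue [2, 4, 10, 5, 7]
Visit 2 → queue [4, 10, 5, 7]
Visit 4 → queue [10, 5, 7]
Visit 10 → queue [5, 7]
Visit 5 → queue [7]
Visit 7 → queue []

Visit order: 8, 1, 6, 11, 12, 13, 0, 9, 3, 2, 4, 10, 5, 7

2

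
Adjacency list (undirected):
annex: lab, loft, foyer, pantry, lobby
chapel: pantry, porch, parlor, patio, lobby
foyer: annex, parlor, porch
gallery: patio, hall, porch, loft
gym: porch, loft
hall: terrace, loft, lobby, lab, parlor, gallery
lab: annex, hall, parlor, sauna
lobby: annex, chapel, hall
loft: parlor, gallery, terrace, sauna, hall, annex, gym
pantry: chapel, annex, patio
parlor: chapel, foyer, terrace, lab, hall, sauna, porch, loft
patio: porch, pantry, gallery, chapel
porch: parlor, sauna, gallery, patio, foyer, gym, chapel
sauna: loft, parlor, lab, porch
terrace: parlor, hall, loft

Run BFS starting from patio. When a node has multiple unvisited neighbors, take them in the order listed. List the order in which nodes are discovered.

Visit patio; enqueue porch, pantry, gallery, chapel → queue [porch, pantry, gallery, chapel]
Visit porch; enqueue parlor, sauna, foyer, gym → queue [pantry, gallery, chapel, parlor, sauna, foyer, gym]
Visit pantry; enqueue annex → queue [gallery, chapel, parlor, sauna, foyer, gym, annex]
Visit gallery; enqueue hall, loft → queue [chapel, parlor, sauna, foyer, gym, annex, hall, loft]
Visit chapel; enqueue lobby → queue [parlor, sauna, foyer, gym, annex, hall, loft, lobby]
Visit parlor; enqueue terrace, lab → queue [sauna, foyer, gym, annex, hall, loft, lobby, terrace, lab]
Visit sauna → queue [foyer, gym, annex, hall, loft, lobby, terrace, lab]
Visit foyer → queue [gym, annex, hall, loft, lobby, terrace, lab]
Visit gym → queue [annex, hall, loft, lobby, terrace, lab]
Visit annex → queue [hall, loft, lobby, terrace, lab]
Visit hall → queue [loft, lobby, terrace, lab]
Visit loft → queue [lobby, terrace, lab]
Visit lobby → queue [terrace, lab]
Visit terrace → queue [lab]
Visit lab → queue []

patio, porch, pantry, gallery, chapel, parlor, sauna, foyer, gym, annex, hall, loft, lobby, terrace, lab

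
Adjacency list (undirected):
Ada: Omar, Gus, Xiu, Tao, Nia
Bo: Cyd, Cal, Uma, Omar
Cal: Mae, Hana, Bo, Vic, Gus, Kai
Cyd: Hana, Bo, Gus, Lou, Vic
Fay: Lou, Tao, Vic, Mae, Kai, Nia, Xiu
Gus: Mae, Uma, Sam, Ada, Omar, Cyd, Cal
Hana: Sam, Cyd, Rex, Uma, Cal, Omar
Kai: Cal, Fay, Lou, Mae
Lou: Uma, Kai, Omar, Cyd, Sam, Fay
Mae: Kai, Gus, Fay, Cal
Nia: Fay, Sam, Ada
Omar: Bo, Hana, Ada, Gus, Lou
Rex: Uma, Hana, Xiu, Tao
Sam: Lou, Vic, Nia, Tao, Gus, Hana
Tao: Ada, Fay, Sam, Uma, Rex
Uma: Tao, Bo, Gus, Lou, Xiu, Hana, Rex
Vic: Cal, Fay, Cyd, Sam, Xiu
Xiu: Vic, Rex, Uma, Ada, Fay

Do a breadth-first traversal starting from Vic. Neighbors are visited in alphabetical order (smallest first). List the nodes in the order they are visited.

Vic -> Cal -> Cyd -> Fay -> Sam -> Xiu -> Bo -> Gus -> Hana -> Kai -> Mae -> Lou -> Nia -> Tao -> Ada -> Rex -> Uma -> Omar

Visit Vic; enqueue Cal, Cyd, Fay, Sam, Xiu → queue [Cal, Cyd, Fay, Sam, Xiu]
Visit Cal; enqueue Bo, Gus, Hana, Kai, Mae → queue [Cyd, Fay, Sam, Xiu, Bo, Gus, Hana, Kai, Mae]
Visit Cyd; enqueue Lou → queue [Fay, Sam, Xiu, Bo, Gus, Hana, Kai, Mae, Lou]
Visit Fay; enqueue Nia, Tao → queue [Sam, Xiu, Bo, Gus, Hana, Kai, Mae, Lou, Nia, Tao]
Visit Sam → queue [Xiu, Bo, Gus, Hana, Kai, Mae, Lou, Nia, Tao]
Visit Xiu; enqueue Ada, Rex, Uma → queue [Bo, Gus, Hana, Kai, Mae, Lou, Nia, Tao, Ada, Rex, Uma]
Visit Bo; enqueue Omar → queue [Gus, Hana, Kai, Mae, Lou, Nia, Tao, Ada, Rex, Uma, Omar]
Visit Gus → queue [Hana, Kai, Mae, Lou, Nia, Tao, Ada, Rex, Uma, Omar]
Visit Hana → queue [Kai, Mae, Lou, Nia, Tao, Ada, Rex, Uma, Omar]
Visit Kai → queue [Mae, Lou, Nia, Tao, Ada, Rex, Uma, Omar]
Visit Mae → queue [Lou, Nia, Tao, Ada, Rex, Uma, Omar]
Visit Lou → queue [Nia, Tao, Ada, Rex, Uma, Omar]
Visit Nia → queue [Tao, Ada, Rex, Uma, Omar]
Visit Tao → queue [Ada, Rex, Uma, Omar]
Visit Ada → queue [Rex, Uma, Omar]
Visit Rex → queue [Uma, Omar]
Visit Uma → queue [Omar]
Visit Omar → queue []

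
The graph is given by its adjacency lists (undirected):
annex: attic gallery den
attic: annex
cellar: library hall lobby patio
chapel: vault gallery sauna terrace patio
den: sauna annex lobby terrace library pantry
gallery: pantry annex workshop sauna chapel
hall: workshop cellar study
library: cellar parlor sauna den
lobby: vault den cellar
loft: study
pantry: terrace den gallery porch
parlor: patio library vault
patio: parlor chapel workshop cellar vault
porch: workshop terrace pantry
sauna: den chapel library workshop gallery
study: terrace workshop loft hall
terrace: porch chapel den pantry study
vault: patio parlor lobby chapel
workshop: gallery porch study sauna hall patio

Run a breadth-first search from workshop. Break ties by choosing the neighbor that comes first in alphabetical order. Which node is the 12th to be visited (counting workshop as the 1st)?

Visit workshop; enqueue gallery, hall, patio, porch, sauna, study → queue [gallery, hall, patio, porch, sauna, study]
Visit gallery; enqueue annex, chapel, pantry → queue [hall, patio, porch, sauna, study, annex, chapel, pantry]
Visit hall; enqueue cellar → queue [patio, porch, sauna, study, annex, chapel, pantry, cellar]
Visit patio; enqueue parlor, vault → queue [porch, sauna, study, annex, chapel, pantry, cellar, parlor, vault]
Visit porch; enqueue terrace → queue [sauna, study, annex, chapel, pantry, cellar, parlor, vault, terrace]
Visit sauna; enqueue den, library → queue [study, annex, chapel, pantry, cellar, parlor, vault, terrace, den, library]
Visit study; enqueue loft → queue [annex, chapel, pantry, cellar, parlor, vault, terrace, den, library, loft]
Visit annex; enqueue attic → queue [chapel, pantry, cellar, parlor, vault, terrace, den, library, loft, attic]
Visit chapel → queue [pantry, cellar, parlor, vault, terrace, den, library, loft, attic]
Visit pantry → queue [cellar, parlor, vault, terrace, den, library, loft, attic]
Visit cellar; enqueue lobby → queue [parlor, vault, terrace, den, library, loft, attic, lobby]
Visit parlor → queue [vault, terrace, den, library, loft, attic, lobby]
Visit vault → queue [terrace, den, library, loft, attic, lobby]
Visit terrace → queue [den, library, loft, attic, lobby]
Visit den → queue [library, loft, attic, lobby]
Visit library → queue [loft, attic, lobby]
Visit loft → queue [attic, lobby]
Visit attic → queue [lobby]
Visit lobby → queue []

Visit order: workshop, gallery, hall, patio, porch, sauna, study, annex, chapel, pantry, cellar, parlor, vault, terrace, den, library, loft, attic, lobby

parlor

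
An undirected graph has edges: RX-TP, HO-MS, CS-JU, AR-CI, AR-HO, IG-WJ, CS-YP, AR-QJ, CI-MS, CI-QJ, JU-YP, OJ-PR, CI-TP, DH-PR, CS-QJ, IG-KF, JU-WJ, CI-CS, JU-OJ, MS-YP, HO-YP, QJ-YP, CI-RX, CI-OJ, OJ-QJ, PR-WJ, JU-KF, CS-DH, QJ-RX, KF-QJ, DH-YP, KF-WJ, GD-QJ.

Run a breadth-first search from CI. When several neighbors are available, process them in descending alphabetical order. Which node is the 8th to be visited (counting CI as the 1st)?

AR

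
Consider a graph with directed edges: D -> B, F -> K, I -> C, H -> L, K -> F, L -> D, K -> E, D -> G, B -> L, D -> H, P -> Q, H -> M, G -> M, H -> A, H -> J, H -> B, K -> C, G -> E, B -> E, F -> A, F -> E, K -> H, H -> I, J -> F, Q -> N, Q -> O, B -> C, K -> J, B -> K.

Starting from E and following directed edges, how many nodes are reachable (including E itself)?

BFS from E visits: E
Reachable nodes: 1 of 17 total.

1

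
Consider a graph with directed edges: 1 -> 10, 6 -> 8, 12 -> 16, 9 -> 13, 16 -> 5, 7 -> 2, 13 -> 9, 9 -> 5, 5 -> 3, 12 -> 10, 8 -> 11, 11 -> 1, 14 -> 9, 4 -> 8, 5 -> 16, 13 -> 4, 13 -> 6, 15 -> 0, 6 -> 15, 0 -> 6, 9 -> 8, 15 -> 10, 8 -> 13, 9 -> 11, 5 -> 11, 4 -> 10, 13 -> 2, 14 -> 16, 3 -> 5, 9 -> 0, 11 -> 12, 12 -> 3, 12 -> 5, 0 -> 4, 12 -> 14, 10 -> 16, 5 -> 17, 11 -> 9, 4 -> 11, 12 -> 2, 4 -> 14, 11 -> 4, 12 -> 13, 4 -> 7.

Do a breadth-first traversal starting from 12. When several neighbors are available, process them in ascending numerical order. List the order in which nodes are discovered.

12 -> 2 -> 3 -> 5 -> 10 -> 13 -> 14 -> 16 -> 11 -> 17 -> 4 -> 6 -> 9 -> 1 -> 7 -> 8 -> 15 -> 0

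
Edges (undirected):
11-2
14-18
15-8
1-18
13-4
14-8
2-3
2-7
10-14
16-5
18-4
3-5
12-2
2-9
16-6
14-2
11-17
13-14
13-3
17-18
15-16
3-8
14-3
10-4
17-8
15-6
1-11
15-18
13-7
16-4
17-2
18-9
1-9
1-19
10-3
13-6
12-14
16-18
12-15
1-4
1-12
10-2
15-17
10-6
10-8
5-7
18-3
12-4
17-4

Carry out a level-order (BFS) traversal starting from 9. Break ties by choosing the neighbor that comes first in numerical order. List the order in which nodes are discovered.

Visit 9; enqueue 1, 2, 18 → queue [1, 2, 18]
Visit 1; enqueue 4, 11, 12, 19 → queue [2, 18, 4, 11, 12, 19]
Visit 2; enqueue 3, 7, 10, 14, 17 → queue [18, 4, 11, 12, 19, 3, 7, 10, 14, 17]
Visit 18; enqueue 15, 16 → queue [4, 11, 12, 19, 3, 7, 10, 14, 17, 15, 16]
Visit 4; enqueue 13 → queue [11, 12, 19, 3, 7, 10, 14, 17, 15, 16, 13]
Visit 11 → queue [12, 19, 3, 7, 10, 14, 17, 15, 16, 13]
Visit 12 → queue [19, 3, 7, 10, 14, 17, 15, 16, 13]
Visit 19 → queue [3, 7, 10, 14, 17, 15, 16, 13]
Visit 3; enqueue 5, 8 → queue [7, 10, 14, 17, 15, 16, 13, 5, 8]
Visit 7 → queue [10, 14, 17, 15, 16, 13, 5, 8]
Visit 10; enqueue 6 → queue [14, 17, 15, 16, 13, 5, 8, 6]
Visit 14 → queue [17, 15, 16, 13, 5, 8, 6]
Visit 17 → queue [15, 16, 13, 5, 8, 6]
Visit 15 → queue [16, 13, 5, 8, 6]
Visit 16 → queue [13, 5, 8, 6]
Visit 13 → queue [5, 8, 6]
Visit 5 → queue [8, 6]
Visit 8 → queue [6]
Visit 6 → queue []

9, 1, 2, 18, 4, 11, 12, 19, 3, 7, 10, 14, 17, 15, 16, 13, 5, 8, 6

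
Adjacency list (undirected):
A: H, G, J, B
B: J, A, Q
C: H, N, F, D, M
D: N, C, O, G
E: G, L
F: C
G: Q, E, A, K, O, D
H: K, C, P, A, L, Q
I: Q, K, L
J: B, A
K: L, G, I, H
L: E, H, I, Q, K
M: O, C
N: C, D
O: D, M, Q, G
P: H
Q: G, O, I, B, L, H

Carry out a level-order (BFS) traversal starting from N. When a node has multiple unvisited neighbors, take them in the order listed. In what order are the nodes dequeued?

N C D H F M O G K P A L Q E I J B

Visit N; enqueue C, D → queue [C, D]
Visit C; enqueue H, F, M → queue [D, H, F, M]
Visit D; enqueue O, G → queue [H, F, M, O, G]
Visit H; enqueue K, P, A, L, Q → queue [F, M, O, G, K, P, A, L, Q]
Visit F → queue [M, O, G, K, P, A, L, Q]
Visit M → queue [O, G, K, P, A, L, Q]
Visit O → queue [G, K, P, A, L, Q]
Visit G; enqueue E → queue [K, P, A, L, Q, E]
Visit K; enqueue I → queue [P, A, L, Q, E, I]
Visit P → queue [A, L, Q, E, I]
Visit A; enqueue J, B → queue [L, Q, E, I, J, B]
Visit L → queue [Q, E, I, J, B]
Visit Q → queue [E, I, J, B]
Visit E → queue [I, J, B]
Visit I → queue [J, B]
Visit J → queue [B]
Visit B → queue []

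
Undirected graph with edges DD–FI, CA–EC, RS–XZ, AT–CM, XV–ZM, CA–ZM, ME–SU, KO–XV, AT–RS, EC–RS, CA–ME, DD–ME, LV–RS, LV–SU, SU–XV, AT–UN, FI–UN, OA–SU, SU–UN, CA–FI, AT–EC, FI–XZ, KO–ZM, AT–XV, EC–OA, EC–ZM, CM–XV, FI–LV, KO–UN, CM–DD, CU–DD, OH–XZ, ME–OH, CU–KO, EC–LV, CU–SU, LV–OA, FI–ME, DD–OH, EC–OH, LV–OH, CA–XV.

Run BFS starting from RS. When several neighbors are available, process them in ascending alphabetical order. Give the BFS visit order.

RS → AT → EC → LV → XZ → CM → UN → XV → CA → OA → OH → ZM → FI → SU → DD → KO → ME → CU

Visit RS; enqueue AT, EC, LV, XZ → queue [AT, EC, LV, XZ]
Visit AT; enqueue CM, UN, XV → queue [EC, LV, XZ, CM, UN, XV]
Visit EC; enqueue CA, OA, OH, ZM → queue [LV, XZ, CM, UN, XV, CA, OA, OH, ZM]
Visit LV; enqueue FI, SU → queue [XZ, CM, UN, XV, CA, OA, OH, ZM, FI, SU]
Visit XZ → queue [CM, UN, XV, CA, OA, OH, ZM, FI, SU]
Visit CM; enqueue DD → queue [UN, XV, CA, OA, OH, ZM, FI, SU, DD]
Visit UN; enqueue KO → queue [XV, CA, OA, OH, ZM, FI, SU, DD, KO]
Visit XV → queue [CA, OA, OH, ZM, FI, SU, DD, KO]
Visit CA; enqueue ME → queue [OA, OH, ZM, FI, SU, DD, KO, ME]
Visit OA → queue [OH, ZM, FI, SU, DD, KO, ME]
Visit OH → queue [ZM, FI, SU, DD, KO, ME]
Visit ZM → queue [FI, SU, DD, KO, ME]
Visit FI → queue [SU, DD, KO, ME]
Visit SU; enqueue CU → queue [DD, KO, ME, CU]
Visit DD → queue [KO, ME, CU]
Visit KO → queue [ME, CU]
Visit ME → queue [CU]
Visit CU → queue []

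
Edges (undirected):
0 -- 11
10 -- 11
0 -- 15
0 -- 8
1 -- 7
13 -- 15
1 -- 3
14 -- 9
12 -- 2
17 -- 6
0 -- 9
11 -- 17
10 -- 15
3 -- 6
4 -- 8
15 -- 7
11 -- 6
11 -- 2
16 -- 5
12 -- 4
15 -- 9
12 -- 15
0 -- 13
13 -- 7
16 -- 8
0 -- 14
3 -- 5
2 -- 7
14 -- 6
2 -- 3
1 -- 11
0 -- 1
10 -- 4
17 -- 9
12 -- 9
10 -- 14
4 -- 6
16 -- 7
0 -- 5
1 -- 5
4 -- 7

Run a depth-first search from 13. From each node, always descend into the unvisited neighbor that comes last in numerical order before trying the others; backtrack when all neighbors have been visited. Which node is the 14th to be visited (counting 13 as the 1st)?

2

Visit 13
13 → 15
15 → 12
12 → 9
9 → 17
17 → 11
11 → 10
10 → 14
14 → 6
6 → 4
4 → 8
8 → 16
16 → 7
7 → 2
2 → 3
3 → 5
5 → 1
1 → 0

Visit order: 13, 15, 12, 9, 17, 11, 10, 14, 6, 4, 8, 16, 7, 2, 3, 5, 1, 0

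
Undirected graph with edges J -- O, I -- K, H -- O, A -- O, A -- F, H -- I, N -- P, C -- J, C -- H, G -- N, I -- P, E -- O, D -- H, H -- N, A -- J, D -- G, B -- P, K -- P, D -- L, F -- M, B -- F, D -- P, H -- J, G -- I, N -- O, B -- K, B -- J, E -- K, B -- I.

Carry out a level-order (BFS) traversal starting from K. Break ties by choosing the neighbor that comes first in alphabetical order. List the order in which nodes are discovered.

K B E I P F J O G H D N A M C L

Visit K; enqueue B, E, I, P → queue [B, E, I, P]
Visit B; enqueue F, J → queue [E, I, P, F, J]
Visit E; enqueue O → queue [I, P, F, J, O]
Visit I; enqueue G, H → queue [P, F, J, O, G, H]
Visit P; enqueue D, N → queue [F, J, O, G, H, D, N]
Visit F; enqueue A, M → queue [J, O, G, H, D, N, A, M]
Visit J; enqueue C → queue [O, G, H, D, N, A, M, C]
Visit O → queue [G, H, D, N, A, M, C]
Visit G → queue [H, D, N, A, M, C]
Visit H → queue [D, N, A, M, C]
Visit D; enqueue L → queue [N, A, M, C, L]
Visit N → queue [A, M, C, L]
Visit A → queue [M, C, L]
Visit M → queue [C, L]
Visit C → queue [L]
Visit L → queue []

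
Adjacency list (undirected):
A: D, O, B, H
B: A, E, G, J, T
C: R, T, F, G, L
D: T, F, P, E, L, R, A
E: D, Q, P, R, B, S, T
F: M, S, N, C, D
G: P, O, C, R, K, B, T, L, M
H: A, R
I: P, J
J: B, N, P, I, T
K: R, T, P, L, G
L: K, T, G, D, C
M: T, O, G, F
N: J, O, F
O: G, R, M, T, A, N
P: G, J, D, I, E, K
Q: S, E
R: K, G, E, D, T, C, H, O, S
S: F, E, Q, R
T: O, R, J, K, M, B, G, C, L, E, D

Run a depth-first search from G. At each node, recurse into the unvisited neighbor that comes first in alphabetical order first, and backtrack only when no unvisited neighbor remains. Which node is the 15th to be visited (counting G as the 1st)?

Visit G
G → B
B → A
A → D
D → E
E → P
P → I
I → J
J → N
N → F
F → C
C → L
L → K
K → R
R → H
R → O
O → M
M → T
R → S
S → Q

Visit order: G, B, A, D, E, P, I, J, N, F, C, L, K, R, H, O, M, T, S, Q

H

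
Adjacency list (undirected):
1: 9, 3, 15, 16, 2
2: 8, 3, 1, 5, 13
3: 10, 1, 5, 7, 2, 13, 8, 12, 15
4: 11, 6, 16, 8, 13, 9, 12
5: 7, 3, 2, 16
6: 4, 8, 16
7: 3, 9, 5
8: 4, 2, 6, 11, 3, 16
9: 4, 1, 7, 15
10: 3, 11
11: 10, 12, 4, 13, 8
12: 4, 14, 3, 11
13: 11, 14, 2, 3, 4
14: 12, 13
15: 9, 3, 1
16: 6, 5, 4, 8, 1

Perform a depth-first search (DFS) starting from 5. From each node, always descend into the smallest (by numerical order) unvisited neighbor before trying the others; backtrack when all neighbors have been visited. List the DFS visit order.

Visit 5
5 → 2
2 → 1
1 → 3
3 → 7
7 → 9
9 → 4
4 → 6
6 → 8
8 → 11
11 → 10
11 → 12
12 → 14
14 → 13
8 → 16
9 → 15

5 2 1 3 7 9 4 6 8 11 10 12 14 13 16 15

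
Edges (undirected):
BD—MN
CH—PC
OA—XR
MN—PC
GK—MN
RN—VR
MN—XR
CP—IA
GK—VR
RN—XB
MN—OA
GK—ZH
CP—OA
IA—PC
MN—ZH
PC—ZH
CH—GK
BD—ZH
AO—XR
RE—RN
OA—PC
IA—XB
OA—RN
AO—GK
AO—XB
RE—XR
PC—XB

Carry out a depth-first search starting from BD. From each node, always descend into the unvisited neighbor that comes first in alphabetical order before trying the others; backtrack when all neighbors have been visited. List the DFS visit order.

Visit BD
BD → MN
MN → GK
GK → AO
AO → XB
XB → IA
IA → CP
CP → OA
OA → PC
PC → CH
PC → ZH
OA → RN
RN → RE
RE → XR
RN → VR

BD → MN → GK → AO → XB → IA → CP → OA → PC → CH → ZH → RN → RE → XR → VR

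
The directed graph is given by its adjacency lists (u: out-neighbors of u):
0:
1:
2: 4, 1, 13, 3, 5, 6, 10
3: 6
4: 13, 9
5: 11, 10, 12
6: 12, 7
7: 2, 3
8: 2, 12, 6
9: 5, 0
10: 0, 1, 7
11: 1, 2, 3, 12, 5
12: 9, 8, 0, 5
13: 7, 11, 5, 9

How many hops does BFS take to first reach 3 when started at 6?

2

Level 0: 6
Level 1: 7, 12
Level 2: 0, 2, 3, 5, 8, 9
Level 3: 1, 4, 10, 11, 13
3 first appears at level 2.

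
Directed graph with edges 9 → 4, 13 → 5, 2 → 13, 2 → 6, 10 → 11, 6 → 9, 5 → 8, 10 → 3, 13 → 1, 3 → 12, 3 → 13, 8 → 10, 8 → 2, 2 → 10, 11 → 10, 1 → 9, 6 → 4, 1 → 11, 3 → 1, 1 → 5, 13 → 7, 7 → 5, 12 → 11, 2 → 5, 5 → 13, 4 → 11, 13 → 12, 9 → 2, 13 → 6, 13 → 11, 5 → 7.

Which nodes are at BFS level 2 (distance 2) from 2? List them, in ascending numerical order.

1, 3, 4, 7, 8, 9, 11, 12

Level 0: 2
Level 1: 5, 6, 10, 13
Level 2: 1, 3, 4, 7, 8, 9, 11, 12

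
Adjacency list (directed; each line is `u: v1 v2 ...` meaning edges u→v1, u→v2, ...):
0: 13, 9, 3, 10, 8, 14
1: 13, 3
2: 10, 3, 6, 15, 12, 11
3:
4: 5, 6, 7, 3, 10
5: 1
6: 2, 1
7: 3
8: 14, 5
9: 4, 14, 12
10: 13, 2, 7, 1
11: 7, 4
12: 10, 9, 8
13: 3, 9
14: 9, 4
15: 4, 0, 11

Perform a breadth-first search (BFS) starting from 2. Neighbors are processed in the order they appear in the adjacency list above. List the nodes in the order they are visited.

2, 10, 3, 6, 15, 12, 11, 13, 7, 1, 4, 0, 9, 8, 5, 14

Visit 2; enqueue 10, 3, 6, 15, 12, 11 → queue [10, 3, 6, 15, 12, 11]
Visit 10; enqueue 13, 7, 1 → queue [3, 6, 15, 12, 11, 13, 7, 1]
Visit 3 → queue [6, 15, 12, 11, 13, 7, 1]
Visit 6 → queue [15, 12, 11, 13, 7, 1]
Visit 15; enqueue 4, 0 → queue [12, 11, 13, 7, 1, 4, 0]
Visit 12; enqueue 9, 8 → queue [11, 13, 7, 1, 4, 0, 9, 8]
Visit 11 → queue [13, 7, 1, 4, 0, 9, 8]
Visit 13 → queue [7, 1, 4, 0, 9, 8]
Visit 7 → queue [1, 4, 0, 9, 8]
Visit 1 → queue [4, 0, 9, 8]
Visit 4; enqueue 5 → queue [0, 9, 8, 5]
Visit 0; enqueue 14 → queue [9, 8, 5, 14]
Visit 9 → queue [8, 5, 14]
Visit 8 → queue [5, 14]
Visit 5 → queue [14]
Visit 14 → queue []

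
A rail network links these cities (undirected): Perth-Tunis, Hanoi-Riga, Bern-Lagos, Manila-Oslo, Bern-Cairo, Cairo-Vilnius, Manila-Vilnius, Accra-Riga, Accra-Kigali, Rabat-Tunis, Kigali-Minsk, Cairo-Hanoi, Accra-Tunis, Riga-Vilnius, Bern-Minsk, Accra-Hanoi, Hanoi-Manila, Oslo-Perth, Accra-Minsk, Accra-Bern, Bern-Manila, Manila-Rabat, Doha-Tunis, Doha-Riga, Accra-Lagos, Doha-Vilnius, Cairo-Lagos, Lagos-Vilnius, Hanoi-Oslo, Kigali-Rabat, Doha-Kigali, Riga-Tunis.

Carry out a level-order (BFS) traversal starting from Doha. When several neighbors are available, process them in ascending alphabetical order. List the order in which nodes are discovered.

Doha -> Kigali -> Riga -> Tunis -> Vilnius -> Accra -> Minsk -> Rabat -> Hanoi -> Perth -> Cairo -> Lagos -> Manila -> Bern -> Oslo

Visit Doha; enqueue Kigali, Riga, Tunis, Vilnius → queue [Kigali, Riga, Tunis, Vilnius]
Visit Kigali; enqueue Accra, Minsk, Rabat → queue [Riga, Tunis, Vilnius, Accra, Minsk, Rabat]
Visit Riga; enqueue Hanoi → queue [Tunis, Vilnius, Accra, Minsk, Rabat, Hanoi]
Visit Tunis; enqueue Perth → queue [Vilnius, Accra, Minsk, Rabat, Hanoi, Perth]
Visit Vilnius; enqueue Cairo, Lagos, Manila → queue [Accra, Minsk, Rabat, Hanoi, Perth, Cairo, Lagos, Manila]
Visit Accra; enqueue Bern → queue [Minsk, Rabat, Hanoi, Perth, Cairo, Lagos, Manila, Bern]
Visit Minsk → queue [Rabat, Hanoi, Perth, Cairo, Lagos, Manila, Bern]
Visit Rabat → queue [Hanoi, Perth, Cairo, Lagos, Manila, Bern]
Visit Hanoi; enqueue Oslo → queue [Perth, Cairo, Lagos, Manila, Bern, Oslo]
Visit Perth → queue [Cairo, Lagos, Manila, Bern, Oslo]
Visit Cairo → queue [Lagos, Manila, Bern, Oslo]
Visit Lagos → queue [Manila, Bern, Oslo]
Visit Manila → queue [Bern, Oslo]
Visit Bern → queue [Oslo]
Visit Oslo → queue []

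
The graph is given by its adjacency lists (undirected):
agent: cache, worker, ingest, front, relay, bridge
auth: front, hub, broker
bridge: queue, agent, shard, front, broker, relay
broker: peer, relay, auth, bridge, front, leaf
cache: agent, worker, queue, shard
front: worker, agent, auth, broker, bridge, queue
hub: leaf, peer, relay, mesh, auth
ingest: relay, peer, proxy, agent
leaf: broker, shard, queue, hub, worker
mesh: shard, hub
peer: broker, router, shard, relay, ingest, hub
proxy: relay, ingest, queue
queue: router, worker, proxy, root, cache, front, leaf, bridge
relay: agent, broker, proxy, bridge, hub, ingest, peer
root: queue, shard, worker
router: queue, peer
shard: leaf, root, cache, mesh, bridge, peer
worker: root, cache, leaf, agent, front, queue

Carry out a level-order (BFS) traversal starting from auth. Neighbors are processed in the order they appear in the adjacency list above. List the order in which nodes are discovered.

Visit auth; enqueue front, hub, broker → queue [front, hub, broker]
Visit front; enqueue worker, agent, bridge, queue → queue [hub, broker, worker, agent, bridge, queue]
Visit hub; enqueue leaf, peer, relay, mesh → queue [broker, worker, agent, bridge, queue, leaf, peer, relay, mesh]
Visit broker → queue [worker, agent, bridge, queue, leaf, peer, relay, mesh]
Visit worker; enqueue root, cache → queue [agent, bridge, queue, leaf, peer, relay, mesh, root, cache]
Visit agent; enqueue ingest → queue [bridge, queue, leaf, peer, relay, mesh, root, cache, ingest]
Visit bridge; enqueue shard → queue [queue, leaf, peer, relay, mesh, root, cache, ingest, shard]
Visit queue; enqueue router, proxy → queue [leaf, peer, relay, mesh, root, cache, ingest, shard, router, proxy]
Visit leaf → queue [peer, relay, mesh, root, cache, ingest, shard, router, proxy]
Visit peer → queue [relay, mesh, root, cache, ingest, shard, router, proxy]
Visit relay → queue [mesh, root, cache, ingest, shard, router, proxy]
Visit mesh → queue [root, cache, ingest, shard, router, proxy]
Visit root → queue [cache, ingest, shard, router, proxy]
Visit cache → queue [ingest, shard, router, proxy]
Visit ingest → queue [shard, router, proxy]
Visit shard → queue [router, proxy]
Visit router → queue [proxy]
Visit proxy → queue []

auth -> front -> hub -> broker -> worker -> agent -> bridge -> queue -> leaf -> peer -> relay -> mesh -> root -> cache -> ingest -> shard -> router -> proxy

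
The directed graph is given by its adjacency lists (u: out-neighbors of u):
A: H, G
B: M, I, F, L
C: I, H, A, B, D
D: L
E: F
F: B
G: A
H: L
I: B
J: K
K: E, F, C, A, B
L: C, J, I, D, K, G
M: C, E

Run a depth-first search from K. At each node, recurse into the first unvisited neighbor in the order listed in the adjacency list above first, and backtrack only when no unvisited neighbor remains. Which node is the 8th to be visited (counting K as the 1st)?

H

Visit K
K → E
E → F
F → B
B → M
M → C
C → I
C → H
H → L
L → J
L → D
L → G
G → A

Visit order: K, E, F, B, M, C, I, H, L, J, D, G, A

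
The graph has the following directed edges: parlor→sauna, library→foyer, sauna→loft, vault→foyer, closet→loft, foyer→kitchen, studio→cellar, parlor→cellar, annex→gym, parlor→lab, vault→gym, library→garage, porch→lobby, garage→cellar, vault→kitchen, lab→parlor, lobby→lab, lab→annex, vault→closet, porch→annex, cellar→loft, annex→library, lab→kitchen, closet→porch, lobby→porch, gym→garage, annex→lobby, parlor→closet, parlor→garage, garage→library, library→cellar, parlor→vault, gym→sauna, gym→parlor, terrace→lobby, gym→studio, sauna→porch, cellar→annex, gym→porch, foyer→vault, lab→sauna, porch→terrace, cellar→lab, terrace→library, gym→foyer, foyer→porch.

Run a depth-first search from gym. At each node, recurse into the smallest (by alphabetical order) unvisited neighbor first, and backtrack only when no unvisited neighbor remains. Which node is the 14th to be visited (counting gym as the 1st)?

Visit gym
gym → foyer
foyer → kitchen
foyer → porch
porch → annex
annex → library
library → cellar
cellar → lab
lab → parlor
parlor → closet
closet → loft
parlor → garage
parlor → sauna
parlor → vault
annex → lobby
porch → terrace
gym → studio

Visit order: gym, foyer, kitchen, porch, annex, library, cellar, lab, parlor, closet, loft, garage, sauna, vault, lobby, terrace, studio

vault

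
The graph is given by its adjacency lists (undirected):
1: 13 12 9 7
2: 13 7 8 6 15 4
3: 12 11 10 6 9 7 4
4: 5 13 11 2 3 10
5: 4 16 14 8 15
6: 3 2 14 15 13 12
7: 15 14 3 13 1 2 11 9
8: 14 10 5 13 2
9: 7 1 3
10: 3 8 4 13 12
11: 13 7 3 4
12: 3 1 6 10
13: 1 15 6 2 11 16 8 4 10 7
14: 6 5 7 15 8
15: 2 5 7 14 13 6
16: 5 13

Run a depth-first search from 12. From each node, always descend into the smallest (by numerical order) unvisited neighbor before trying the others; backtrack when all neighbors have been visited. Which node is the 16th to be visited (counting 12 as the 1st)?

Visit 12
12 → 1
1 → 7
7 → 2
2 → 4
4 → 3
3 → 6
6 → 13
13 → 8
8 → 5
5 → 14
14 → 15
5 → 16
8 → 10
13 → 11
3 → 9

Visit order: 12, 1, 7, 2, 4, 3, 6, 13, 8, 5, 14, 15, 16, 10, 11, 9

9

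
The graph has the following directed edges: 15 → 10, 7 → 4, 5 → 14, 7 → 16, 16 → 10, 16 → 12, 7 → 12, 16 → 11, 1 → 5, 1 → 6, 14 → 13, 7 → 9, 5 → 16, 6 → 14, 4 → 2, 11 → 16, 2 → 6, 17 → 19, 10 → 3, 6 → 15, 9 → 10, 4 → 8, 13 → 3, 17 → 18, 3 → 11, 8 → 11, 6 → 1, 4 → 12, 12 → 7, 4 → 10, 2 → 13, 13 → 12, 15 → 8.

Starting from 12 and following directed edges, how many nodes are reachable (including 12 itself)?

BFS from 12 visits: 12, 7, 16, 9, 4, 11, 10, 8, 2, 3, 13, 6, 15, 14, 1, 5
Reachable nodes: 16 of 19 total.

16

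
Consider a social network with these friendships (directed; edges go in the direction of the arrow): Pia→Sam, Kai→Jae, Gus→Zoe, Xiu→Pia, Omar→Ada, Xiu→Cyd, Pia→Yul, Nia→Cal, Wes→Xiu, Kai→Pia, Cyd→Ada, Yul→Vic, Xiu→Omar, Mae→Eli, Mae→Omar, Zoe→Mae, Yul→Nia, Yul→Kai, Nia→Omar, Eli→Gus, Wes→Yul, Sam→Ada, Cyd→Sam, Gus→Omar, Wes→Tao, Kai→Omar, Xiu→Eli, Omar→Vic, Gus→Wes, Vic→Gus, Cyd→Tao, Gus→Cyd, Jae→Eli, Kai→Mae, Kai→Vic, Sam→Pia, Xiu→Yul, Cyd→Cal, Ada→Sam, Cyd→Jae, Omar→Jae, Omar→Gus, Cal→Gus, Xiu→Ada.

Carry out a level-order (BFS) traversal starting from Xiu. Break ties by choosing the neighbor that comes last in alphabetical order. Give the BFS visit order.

Visit Xiu; enqueue Yul, Pia, Omar, Eli, Cyd, Ada → queue [Yul, Pia, Omar, Eli, Cyd, Ada]
Visit Yul; enqueue Vic, Nia, Kai → queue [Pia, Omar, Eli, Cyd, Ada, Vic, Nia, Kai]
Visit Pia; enqueue Sam → queue [Omar, Eli, Cyd, Ada, Vic, Nia, Kai, Sam]
Visit Omar; enqueue Jae, Gus → queue [Eli, Cyd, Ada, Vic, Nia, Kai, Sam, Jae, Gus]
Visit Eli → queue [Cyd, Ada, Vic, Nia, Kai, Sam, Jae, Gus]
Visit Cyd; enqueue Tao, Cal → queue [Ada, Vic, Nia, Kai, Sam, Jae, Gus, Tao, Cal]
Visit Ada → queue [Vic, Nia, Kai, Sam, Jae, Gus, Tao, Cal]
Visit Vic → queue [Nia, Kai, Sam, Jae, Gus, Tao, Cal]
Visit Nia → queue [Kai, Sam, Jae, Gus, Tao, Cal]
Visit Kai; enqueue Mae → queue [Sam, Jae, Gus, Tao, Cal, Mae]
Visit Sam → queue [Jae, Gus, Tao, Cal, Mae]
Visit Jae → queue [Gus, Tao, Cal, Mae]
Visit Gus; enqueue Zoe, Wes → queue [Tao, Cal, Mae, Zoe, Wes]
Visit Tao → queue [Cal, Mae, Zoe, Wes]
Visit Cal → queue [Mae, Zoe, Wes]
Visit Mae → queue [Zoe, Wes]
Visit Zoe → queue [Wes]
Visit Wes → queue []

Xiu Yul Pia Omar Eli Cyd Ada Vic Nia Kai Sam Jae Gus Tao Cal Mae Zoe Wes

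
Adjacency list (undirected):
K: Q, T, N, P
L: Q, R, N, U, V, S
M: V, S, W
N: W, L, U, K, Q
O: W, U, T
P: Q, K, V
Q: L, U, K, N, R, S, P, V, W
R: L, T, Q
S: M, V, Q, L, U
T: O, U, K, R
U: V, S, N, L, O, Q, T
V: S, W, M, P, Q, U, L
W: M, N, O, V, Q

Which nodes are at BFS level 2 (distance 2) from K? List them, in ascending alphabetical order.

L, O, R, S, U, V, W

Level 0: K
Level 1: N, P, Q, T
Level 2: L, O, R, S, U, V, W
Level 3: M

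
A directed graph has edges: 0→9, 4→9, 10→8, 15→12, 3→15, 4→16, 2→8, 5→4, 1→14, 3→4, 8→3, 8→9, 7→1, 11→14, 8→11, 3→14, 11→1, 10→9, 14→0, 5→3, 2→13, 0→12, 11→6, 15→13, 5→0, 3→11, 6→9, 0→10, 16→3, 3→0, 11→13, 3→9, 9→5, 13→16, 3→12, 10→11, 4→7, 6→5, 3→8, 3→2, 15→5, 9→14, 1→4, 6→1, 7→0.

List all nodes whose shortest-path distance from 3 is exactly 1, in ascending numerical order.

Level 0: 3
Level 1: 0, 2, 4, 8, 9, 11, 12, 14, 15
Level 2: 1, 5, 6, 7, 10, 13, 16

0, 2, 4, 8, 9, 11, 12, 14, 15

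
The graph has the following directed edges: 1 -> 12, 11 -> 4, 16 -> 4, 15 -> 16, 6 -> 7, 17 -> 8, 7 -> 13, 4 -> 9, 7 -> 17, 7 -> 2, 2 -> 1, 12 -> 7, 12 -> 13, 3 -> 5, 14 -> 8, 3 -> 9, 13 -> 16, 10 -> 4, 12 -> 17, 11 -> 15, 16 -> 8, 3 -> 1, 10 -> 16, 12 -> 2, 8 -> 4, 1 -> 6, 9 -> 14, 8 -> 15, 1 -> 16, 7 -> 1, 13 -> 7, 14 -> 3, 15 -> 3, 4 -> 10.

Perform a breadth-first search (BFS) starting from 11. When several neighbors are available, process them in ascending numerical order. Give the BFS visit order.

11 → 4 → 15 → 9 → 10 → 3 → 16 → 14 → 1 → 5 → 8 → 6 → 12 → 7 → 2 → 13 → 17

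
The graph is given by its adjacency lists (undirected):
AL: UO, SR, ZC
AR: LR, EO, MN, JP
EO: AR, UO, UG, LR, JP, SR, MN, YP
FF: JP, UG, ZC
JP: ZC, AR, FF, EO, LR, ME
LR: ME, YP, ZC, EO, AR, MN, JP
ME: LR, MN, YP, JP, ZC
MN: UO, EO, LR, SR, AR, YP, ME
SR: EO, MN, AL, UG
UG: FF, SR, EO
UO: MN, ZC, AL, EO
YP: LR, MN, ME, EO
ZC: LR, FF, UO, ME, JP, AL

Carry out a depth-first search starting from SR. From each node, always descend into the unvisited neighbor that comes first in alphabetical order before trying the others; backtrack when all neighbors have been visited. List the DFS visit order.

SR AL UO EO AR JP FF UG ZC LR ME MN YP

Visit SR
SR → AL
AL → UO
UO → EO
EO → AR
AR → JP
JP → FF
FF → UG
FF → ZC
ZC → LR
LR → ME
ME → MN
MN → YP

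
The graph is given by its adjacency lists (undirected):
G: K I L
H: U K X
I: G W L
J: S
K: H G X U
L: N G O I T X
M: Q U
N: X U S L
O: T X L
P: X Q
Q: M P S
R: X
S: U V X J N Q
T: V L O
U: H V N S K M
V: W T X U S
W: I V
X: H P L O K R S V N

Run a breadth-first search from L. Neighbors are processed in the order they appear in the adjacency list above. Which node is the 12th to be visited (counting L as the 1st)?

Visit L; enqueue N, G, O, I, T, X → queue [N, G, O, I, T, X]
Visit N; enqueue U, S → queue [G, O, I, T, X, U, S]
Visit G; enqueue K → queue [O, I, T, X, U, S, K]
Visit O → queue [I, T, X, U, S, K]
Visit I; enqueue W → queue [T, X, U, S, K, W]
Visit T; enqueue V → queue [X, U, S, K, W, V]
Visit X; enqueue H, P, R → queue [U, S, K, W, V, H, P, R]
Visit U; enqueue M → queue [S, K, W, V, H, P, R, M]
Visit S; enqueue J, Q → queue [K, W, V, H, P, R, M, J, Q]
Visit K → queue [W, V, H, P, R, M, J, Q]
Visit W → queue [V, H, P, R, M, J, Q]
Visit V → queue [H, P, R, M, J, Q]
Visit H → queue [P, R, M, J, Q]
Visit P → queue [R, M, J, Q]
Visit R → queue [M, J, Q]
Visit M → queue [J, Q]
Visit J → queue [Q]
Visit Q → queue []

Visit order: L, N, G, O, I, T, X, U, S, K, W, V, H, P, R, M, J, Q

V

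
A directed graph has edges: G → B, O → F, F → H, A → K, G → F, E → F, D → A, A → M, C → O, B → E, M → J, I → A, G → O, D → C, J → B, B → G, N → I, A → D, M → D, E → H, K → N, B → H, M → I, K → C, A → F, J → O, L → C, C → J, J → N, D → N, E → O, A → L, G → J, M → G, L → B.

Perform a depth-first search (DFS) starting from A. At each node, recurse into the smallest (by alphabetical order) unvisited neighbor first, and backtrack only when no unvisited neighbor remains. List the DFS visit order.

A, D, C, J, B, E, F, H, O, G, N, I, K, L, M

Visit A
A → D
D → C
C → J
J → B
B → E
E → F
F → H
E → O
B → G
J → N
N → I
A → K
A → L
A → M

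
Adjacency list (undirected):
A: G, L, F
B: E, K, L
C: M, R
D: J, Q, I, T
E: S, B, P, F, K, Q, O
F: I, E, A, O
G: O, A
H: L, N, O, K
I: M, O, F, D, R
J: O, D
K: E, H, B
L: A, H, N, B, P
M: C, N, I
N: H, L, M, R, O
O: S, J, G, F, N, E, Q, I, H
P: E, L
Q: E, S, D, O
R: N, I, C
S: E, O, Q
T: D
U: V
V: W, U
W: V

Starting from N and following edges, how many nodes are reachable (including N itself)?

20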